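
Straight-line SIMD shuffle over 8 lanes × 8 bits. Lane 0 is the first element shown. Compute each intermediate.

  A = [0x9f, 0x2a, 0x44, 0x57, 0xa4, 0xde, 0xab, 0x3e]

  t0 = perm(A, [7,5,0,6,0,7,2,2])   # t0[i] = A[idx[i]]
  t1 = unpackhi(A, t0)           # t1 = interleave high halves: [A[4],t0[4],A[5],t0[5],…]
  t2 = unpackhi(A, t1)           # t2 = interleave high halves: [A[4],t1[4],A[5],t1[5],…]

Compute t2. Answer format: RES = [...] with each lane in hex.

RES = [ 0xa4  0xab  0xde  0x44  0xab  0x3e  0x3e  0x44 ]

→ t0 |3e|de|9f|ab|9f|3e|44|44|
→ t1 |a4|9f|de|3e|ab|44|3e|44|
→ t2 |a4|ab|de|44|ab|3e|3e|44|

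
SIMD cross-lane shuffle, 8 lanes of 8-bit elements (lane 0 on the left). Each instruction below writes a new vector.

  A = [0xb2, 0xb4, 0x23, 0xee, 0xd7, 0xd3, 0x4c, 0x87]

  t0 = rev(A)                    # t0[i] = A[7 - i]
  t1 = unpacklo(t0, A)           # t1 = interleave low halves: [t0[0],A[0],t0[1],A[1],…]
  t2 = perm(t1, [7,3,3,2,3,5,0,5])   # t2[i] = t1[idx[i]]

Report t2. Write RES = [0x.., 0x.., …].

  t0: 87 4c d3 d7 ee 23 b4 b2
  t1: 87 b2 4c b4 d3 23 d7 ee
  t2: ee b4 b4 4c b4 23 87 23

RES = [ 0xee  0xb4  0xb4  0x4c  0xb4  0x23  0x87  0x23 ]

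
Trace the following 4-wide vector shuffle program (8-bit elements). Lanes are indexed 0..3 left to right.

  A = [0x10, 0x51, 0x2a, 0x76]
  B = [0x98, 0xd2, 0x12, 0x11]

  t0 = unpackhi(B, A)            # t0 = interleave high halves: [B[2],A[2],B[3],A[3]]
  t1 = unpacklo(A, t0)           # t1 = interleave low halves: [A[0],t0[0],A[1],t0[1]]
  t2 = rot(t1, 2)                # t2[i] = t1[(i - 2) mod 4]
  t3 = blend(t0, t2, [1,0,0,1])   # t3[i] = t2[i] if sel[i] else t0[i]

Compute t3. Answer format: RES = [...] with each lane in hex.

  t0: 12 2a 11 76
  t1: 10 12 51 2a
  t2: 51 2a 10 12
  t3: 51 2a 11 12

RES = [ 0x51  0x2a  0x11  0x12 ]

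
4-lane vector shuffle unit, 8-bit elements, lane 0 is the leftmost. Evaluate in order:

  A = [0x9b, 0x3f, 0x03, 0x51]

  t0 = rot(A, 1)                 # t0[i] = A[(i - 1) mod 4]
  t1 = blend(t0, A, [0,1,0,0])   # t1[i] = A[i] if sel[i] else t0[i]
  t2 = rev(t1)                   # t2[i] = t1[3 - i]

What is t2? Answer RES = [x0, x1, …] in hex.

RES = [ 0x03  0x3f  0x3f  0x51 ]

  t0: 51 9b 3f 03
  t1: 51 3f 3f 03
  t2: 03 3f 3f 51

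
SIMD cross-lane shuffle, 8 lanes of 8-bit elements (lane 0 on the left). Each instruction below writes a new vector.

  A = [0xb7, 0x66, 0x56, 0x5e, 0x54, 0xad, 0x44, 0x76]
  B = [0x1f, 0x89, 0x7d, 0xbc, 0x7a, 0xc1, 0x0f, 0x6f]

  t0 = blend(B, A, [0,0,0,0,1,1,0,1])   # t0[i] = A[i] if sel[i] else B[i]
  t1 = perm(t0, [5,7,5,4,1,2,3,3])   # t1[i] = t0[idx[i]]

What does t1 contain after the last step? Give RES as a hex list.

RES = [0xad, 0x76, 0xad, 0x54, 0x89, 0x7d, 0xbc, 0xbc]

  t0: 1f 89 7d bc 54 ad 0f 76
  t1: ad 76 ad 54 89 7d bc bc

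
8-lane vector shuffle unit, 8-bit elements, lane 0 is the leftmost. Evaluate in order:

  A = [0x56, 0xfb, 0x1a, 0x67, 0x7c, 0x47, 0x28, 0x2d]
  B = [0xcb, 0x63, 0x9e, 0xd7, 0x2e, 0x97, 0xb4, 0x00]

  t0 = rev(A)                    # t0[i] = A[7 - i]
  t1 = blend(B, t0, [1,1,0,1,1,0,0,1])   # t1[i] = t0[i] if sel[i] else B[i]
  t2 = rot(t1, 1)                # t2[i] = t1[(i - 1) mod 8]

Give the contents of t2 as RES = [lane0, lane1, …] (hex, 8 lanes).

→ t0 |2d|28|47|7c|67|1a|fb|56|
→ t1 |2d|28|9e|7c|67|97|b4|56|
→ t2 |56|2d|28|9e|7c|67|97|b4|

RES = [ 0x56  0x2d  0x28  0x9e  0x7c  0x67  0x97  0xb4 ]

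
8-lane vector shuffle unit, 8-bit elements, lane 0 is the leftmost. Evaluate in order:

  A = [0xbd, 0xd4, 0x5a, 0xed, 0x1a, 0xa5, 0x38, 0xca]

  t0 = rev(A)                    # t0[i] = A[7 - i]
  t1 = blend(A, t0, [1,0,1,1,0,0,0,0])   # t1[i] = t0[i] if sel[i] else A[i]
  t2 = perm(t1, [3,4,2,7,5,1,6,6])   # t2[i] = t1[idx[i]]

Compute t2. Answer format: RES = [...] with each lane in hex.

RES = [0x1a, 0x1a, 0xa5, 0xca, 0xa5, 0xd4, 0x38, 0x38]

t0 = [0xca, 0x38, 0xa5, 0x1a, 0xed, 0x5a, 0xd4, 0xbd]
t1 = [0xca, 0xd4, 0xa5, 0x1a, 0x1a, 0xa5, 0x38, 0xca]
t2 = [0x1a, 0x1a, 0xa5, 0xca, 0xa5, 0xd4, 0x38, 0x38]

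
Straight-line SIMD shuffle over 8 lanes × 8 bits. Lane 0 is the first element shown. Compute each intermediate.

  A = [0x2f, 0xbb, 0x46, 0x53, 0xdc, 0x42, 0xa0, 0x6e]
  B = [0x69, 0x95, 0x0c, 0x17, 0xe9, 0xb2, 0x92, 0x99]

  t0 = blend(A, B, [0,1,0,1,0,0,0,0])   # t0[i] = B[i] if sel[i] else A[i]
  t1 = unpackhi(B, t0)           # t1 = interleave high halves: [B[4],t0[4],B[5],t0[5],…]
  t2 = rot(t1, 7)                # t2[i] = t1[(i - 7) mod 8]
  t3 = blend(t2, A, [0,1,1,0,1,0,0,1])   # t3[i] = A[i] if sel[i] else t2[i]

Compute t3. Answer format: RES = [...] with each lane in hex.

t0 = [0x2f, 0x95, 0x46, 0x17, 0xdc, 0x42, 0xa0, 0x6e]
t1 = [0xe9, 0xdc, 0xb2, 0x42, 0x92, 0xa0, 0x99, 0x6e]
t2 = [0xdc, 0xb2, 0x42, 0x92, 0xa0, 0x99, 0x6e, 0xe9]
t3 = [0xdc, 0xbb, 0x46, 0x92, 0xdc, 0x99, 0x6e, 0x6e]

RES = [0xdc, 0xbb, 0x46, 0x92, 0xdc, 0x99, 0x6e, 0x6e]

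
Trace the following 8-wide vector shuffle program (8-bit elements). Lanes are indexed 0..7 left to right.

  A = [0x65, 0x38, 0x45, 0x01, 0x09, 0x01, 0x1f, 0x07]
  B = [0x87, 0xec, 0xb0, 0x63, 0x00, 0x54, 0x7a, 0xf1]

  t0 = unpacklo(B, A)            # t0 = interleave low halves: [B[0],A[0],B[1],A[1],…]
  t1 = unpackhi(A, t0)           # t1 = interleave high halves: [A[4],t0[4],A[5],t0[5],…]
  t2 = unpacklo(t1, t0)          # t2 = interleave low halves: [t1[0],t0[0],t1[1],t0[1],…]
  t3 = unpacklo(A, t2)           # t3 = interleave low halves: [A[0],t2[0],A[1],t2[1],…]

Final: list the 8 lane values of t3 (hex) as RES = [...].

RES = [ 0x65  0x09  0x38  0x87  0x45  0xb0  0x01  0x65 ]

t0 = [0x87, 0x65, 0xec, 0x38, 0xb0, 0x45, 0x63, 0x01]
t1 = [0x09, 0xb0, 0x01, 0x45, 0x1f, 0x63, 0x07, 0x01]
t2 = [0x09, 0x87, 0xb0, 0x65, 0x01, 0xec, 0x45, 0x38]
t3 = [0x65, 0x09, 0x38, 0x87, 0x45, 0xb0, 0x01, 0x65]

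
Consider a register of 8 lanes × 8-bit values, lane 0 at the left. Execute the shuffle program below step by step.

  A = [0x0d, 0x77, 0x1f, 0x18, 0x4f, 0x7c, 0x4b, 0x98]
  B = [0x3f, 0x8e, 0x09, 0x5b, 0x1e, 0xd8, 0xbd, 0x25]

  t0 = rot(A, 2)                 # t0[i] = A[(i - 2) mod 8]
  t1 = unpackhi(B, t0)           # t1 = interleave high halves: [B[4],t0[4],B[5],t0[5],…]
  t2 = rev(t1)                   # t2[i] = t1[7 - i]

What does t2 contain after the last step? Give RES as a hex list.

t0 = [0x4b, 0x98, 0x0d, 0x77, 0x1f, 0x18, 0x4f, 0x7c]
t1 = [0x1e, 0x1f, 0xd8, 0x18, 0xbd, 0x4f, 0x25, 0x7c]
t2 = [0x7c, 0x25, 0x4f, 0xbd, 0x18, 0xd8, 0x1f, 0x1e]

RES = [0x7c, 0x25, 0x4f, 0xbd, 0x18, 0xd8, 0x1f, 0x1e]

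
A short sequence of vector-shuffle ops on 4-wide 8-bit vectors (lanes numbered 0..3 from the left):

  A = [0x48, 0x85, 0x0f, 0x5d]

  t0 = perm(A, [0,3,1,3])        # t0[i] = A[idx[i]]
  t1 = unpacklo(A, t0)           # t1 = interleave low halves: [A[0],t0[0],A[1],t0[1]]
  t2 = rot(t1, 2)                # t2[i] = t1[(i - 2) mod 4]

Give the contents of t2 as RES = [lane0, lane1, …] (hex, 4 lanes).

→ t0 |48|5d|85|5d|
→ t1 |48|48|85|5d|
→ t2 |85|5d|48|48|

RES = [0x85, 0x5d, 0x48, 0x48]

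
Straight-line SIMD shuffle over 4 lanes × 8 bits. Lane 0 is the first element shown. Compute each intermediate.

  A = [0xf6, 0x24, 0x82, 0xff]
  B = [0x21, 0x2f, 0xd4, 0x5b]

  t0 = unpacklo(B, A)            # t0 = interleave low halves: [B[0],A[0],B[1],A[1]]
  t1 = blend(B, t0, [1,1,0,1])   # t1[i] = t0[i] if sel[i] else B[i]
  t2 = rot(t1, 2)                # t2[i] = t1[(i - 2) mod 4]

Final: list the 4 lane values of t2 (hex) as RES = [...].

  t0: 21 f6 2f 24
  t1: 21 f6 d4 24
  t2: d4 24 21 f6

RES = [ 0xd4  0x24  0x21  0xf6 ]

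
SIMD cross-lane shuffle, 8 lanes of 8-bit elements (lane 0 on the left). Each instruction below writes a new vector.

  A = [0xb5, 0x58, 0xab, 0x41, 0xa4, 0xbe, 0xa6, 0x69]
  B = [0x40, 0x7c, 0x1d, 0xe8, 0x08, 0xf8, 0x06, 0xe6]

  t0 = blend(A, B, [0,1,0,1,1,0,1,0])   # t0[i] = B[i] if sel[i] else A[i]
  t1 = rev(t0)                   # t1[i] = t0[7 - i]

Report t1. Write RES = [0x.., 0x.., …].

→ t0 |b5|7c|ab|e8|08|be|06|69|
→ t1 |69|06|be|08|e8|ab|7c|b5|

RES = [0x69, 0x06, 0xbe, 0x08, 0xe8, 0xab, 0x7c, 0xb5]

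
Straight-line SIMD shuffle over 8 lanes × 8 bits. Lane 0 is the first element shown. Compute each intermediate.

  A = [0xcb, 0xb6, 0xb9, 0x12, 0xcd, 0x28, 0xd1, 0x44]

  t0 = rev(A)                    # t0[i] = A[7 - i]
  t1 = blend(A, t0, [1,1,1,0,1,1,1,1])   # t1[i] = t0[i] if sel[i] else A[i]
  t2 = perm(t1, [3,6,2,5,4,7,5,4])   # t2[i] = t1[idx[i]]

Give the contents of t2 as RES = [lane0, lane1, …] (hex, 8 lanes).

RES = [ 0x12  0xb6  0x28  0xb9  0x12  0xcb  0xb9  0x12 ]

t0 = [0x44, 0xd1, 0x28, 0xcd, 0x12, 0xb9, 0xb6, 0xcb]
t1 = [0x44, 0xd1, 0x28, 0x12, 0x12, 0xb9, 0xb6, 0xcb]
t2 = [0x12, 0xb6, 0x28, 0xb9, 0x12, 0xcb, 0xb9, 0x12]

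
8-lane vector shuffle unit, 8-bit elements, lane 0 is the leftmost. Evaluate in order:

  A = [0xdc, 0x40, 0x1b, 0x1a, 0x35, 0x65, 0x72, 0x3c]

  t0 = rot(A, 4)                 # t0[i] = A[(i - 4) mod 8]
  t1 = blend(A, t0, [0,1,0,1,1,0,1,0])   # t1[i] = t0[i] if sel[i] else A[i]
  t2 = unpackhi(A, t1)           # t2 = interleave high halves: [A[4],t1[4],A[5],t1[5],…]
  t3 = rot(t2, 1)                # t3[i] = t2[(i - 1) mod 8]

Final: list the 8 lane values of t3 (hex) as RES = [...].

RES = [0x3c, 0x35, 0xdc, 0x65, 0x65, 0x72, 0x1b, 0x3c]

→ t0 |35|65|72|3c|dc|40|1b|1a|
→ t1 |dc|65|1b|3c|dc|65|1b|3c|
→ t2 |35|dc|65|65|72|1b|3c|3c|
→ t3 |3c|35|dc|65|65|72|1b|3c|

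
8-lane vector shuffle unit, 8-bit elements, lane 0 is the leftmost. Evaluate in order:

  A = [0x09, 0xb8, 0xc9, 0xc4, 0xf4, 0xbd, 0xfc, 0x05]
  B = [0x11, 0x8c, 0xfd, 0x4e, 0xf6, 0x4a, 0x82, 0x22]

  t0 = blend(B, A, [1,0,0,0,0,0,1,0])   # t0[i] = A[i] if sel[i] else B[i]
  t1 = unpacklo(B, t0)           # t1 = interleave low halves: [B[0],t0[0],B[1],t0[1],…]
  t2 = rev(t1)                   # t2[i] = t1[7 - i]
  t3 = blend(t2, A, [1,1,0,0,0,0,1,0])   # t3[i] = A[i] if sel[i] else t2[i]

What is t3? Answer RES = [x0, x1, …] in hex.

→ t0 |09|8c|fd|4e|f6|4a|fc|22|
→ t1 |11|09|8c|8c|fd|fd|4e|4e|
→ t2 |4e|4e|fd|fd|8c|8c|09|11|
→ t3 |09|b8|fd|fd|8c|8c|fc|11|

RES = [0x09, 0xb8, 0xfd, 0xfd, 0x8c, 0x8c, 0xfc, 0x11]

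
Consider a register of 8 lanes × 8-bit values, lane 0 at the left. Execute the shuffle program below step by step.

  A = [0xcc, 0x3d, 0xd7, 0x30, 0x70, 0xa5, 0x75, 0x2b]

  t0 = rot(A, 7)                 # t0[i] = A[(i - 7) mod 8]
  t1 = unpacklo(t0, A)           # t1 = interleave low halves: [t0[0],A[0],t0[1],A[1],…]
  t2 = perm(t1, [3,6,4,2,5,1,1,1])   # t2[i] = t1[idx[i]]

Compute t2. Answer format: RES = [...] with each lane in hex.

RES = [0x3d, 0x70, 0x30, 0xd7, 0xd7, 0xcc, 0xcc, 0xcc]

→ t0 |3d|d7|30|70|a5|75|2b|cc|
→ t1 |3d|cc|d7|3d|30|d7|70|30|
→ t2 |3d|70|30|d7|d7|cc|cc|cc|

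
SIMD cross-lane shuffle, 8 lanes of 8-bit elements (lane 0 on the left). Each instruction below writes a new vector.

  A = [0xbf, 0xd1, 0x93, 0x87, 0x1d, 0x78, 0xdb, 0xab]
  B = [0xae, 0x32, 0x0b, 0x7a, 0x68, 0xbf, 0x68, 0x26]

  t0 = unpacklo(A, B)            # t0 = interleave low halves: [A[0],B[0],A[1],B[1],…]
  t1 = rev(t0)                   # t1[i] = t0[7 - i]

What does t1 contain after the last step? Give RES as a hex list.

RES = [ 0x7a  0x87  0x0b  0x93  0x32  0xd1  0xae  0xbf ]

t0 = [0xbf, 0xae, 0xd1, 0x32, 0x93, 0x0b, 0x87, 0x7a]
t1 = [0x7a, 0x87, 0x0b, 0x93, 0x32, 0xd1, 0xae, 0xbf]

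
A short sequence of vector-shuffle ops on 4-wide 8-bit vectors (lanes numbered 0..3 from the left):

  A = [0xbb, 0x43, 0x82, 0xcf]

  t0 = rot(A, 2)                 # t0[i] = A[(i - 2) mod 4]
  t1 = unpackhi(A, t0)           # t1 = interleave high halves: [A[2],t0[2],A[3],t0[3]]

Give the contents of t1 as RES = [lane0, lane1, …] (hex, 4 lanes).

RES = [0x82, 0xbb, 0xcf, 0x43]

→ t0 |82|cf|bb|43|
→ t1 |82|bb|cf|43|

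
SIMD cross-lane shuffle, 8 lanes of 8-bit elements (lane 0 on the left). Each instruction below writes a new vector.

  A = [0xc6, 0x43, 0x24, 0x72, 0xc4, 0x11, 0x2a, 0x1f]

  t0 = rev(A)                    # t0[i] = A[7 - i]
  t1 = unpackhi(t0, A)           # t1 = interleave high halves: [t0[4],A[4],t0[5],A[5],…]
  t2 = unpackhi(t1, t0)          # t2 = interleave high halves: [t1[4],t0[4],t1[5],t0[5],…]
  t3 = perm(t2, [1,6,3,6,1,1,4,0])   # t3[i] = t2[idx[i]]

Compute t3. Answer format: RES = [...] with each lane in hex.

RES = [ 0x72  0x1f  0x24  0x1f  0x72  0x72  0xc6  0x43 ]

→ t0 |1f|2a|11|c4|72|24|43|c6|
→ t1 |72|c4|24|11|43|2a|c6|1f|
→ t2 |43|72|2a|24|c6|43|1f|c6|
→ t3 |72|1f|24|1f|72|72|c6|43|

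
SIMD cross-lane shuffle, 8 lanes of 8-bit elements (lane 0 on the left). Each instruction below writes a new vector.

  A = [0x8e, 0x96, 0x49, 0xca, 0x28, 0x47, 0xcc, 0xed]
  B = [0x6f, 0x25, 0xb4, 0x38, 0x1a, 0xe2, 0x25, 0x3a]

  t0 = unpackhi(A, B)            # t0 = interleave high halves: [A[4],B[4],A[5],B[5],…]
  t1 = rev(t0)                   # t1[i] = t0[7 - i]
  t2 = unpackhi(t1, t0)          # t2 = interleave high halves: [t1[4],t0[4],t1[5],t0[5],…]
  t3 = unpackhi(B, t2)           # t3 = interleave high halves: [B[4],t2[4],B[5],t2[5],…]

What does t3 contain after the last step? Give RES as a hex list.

→ t0 |28|1a|47|e2|cc|25|ed|3a|
→ t1 |3a|ed|25|cc|e2|47|1a|28|
→ t2 |e2|cc|47|25|1a|ed|28|3a|
→ t3 |1a|1a|e2|ed|25|28|3a|3a|

RES = [0x1a, 0x1a, 0xe2, 0xed, 0x25, 0x28, 0x3a, 0x3a]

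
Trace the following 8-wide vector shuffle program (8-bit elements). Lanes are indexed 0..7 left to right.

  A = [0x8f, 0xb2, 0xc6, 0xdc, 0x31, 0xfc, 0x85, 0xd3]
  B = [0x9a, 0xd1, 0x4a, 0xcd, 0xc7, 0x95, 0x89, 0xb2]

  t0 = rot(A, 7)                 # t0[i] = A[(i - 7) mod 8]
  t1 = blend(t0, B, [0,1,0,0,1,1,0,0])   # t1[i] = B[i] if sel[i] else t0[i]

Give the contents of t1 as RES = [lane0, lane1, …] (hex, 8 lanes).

RES = [0xb2, 0xd1, 0xdc, 0x31, 0xc7, 0x95, 0xd3, 0x8f]

→ t0 |b2|c6|dc|31|fc|85|d3|8f|
→ t1 |b2|d1|dc|31|c7|95|d3|8f|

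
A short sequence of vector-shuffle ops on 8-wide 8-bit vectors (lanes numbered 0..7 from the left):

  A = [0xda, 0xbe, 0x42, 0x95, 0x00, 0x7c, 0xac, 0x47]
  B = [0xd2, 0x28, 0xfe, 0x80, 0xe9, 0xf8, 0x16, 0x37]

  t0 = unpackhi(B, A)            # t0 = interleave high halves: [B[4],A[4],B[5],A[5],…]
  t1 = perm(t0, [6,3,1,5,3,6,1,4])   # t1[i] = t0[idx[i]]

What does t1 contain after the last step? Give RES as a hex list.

RES = [0x37, 0x7c, 0x00, 0xac, 0x7c, 0x37, 0x00, 0x16]

t0 = [0xe9, 0x00, 0xf8, 0x7c, 0x16, 0xac, 0x37, 0x47]
t1 = [0x37, 0x7c, 0x00, 0xac, 0x7c, 0x37, 0x00, 0x16]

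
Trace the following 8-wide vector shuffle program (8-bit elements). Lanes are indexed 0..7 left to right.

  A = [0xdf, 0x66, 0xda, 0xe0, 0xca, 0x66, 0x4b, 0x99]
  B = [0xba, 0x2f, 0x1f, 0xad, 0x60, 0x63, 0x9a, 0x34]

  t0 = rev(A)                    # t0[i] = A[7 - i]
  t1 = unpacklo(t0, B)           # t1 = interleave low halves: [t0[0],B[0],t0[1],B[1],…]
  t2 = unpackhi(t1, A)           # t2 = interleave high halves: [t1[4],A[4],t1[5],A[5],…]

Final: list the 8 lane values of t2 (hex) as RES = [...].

→ t0 |99|4b|66|ca|e0|da|66|df|
→ t1 |99|ba|4b|2f|66|1f|ca|ad|
→ t2 |66|ca|1f|66|ca|4b|ad|99|

RES = [0x66, 0xca, 0x1f, 0x66, 0xca, 0x4b, 0xad, 0x99]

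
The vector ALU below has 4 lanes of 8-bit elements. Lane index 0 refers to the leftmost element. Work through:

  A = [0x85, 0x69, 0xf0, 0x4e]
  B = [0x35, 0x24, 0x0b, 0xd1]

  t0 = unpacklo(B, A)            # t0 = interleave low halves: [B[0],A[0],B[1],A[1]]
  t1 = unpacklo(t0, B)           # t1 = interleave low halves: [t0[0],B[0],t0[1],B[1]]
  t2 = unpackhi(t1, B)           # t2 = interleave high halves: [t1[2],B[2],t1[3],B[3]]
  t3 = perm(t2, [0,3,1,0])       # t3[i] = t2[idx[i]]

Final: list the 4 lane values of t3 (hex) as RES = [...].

→ t0 |35|85|24|69|
→ t1 |35|35|85|24|
→ t2 |85|0b|24|d1|
→ t3 |85|d1|0b|85|

RES = [0x85, 0xd1, 0x0b, 0x85]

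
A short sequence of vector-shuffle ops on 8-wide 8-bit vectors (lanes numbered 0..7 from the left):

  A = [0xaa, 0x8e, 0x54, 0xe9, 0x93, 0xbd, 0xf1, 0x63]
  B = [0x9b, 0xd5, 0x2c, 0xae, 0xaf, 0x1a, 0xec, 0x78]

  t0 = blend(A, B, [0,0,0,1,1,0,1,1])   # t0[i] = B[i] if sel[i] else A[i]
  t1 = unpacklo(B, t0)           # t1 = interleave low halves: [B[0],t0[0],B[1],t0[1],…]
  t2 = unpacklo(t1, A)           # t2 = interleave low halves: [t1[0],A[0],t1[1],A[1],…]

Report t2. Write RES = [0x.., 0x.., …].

→ t0 |aa|8e|54|ae|af|bd|ec|78|
→ t1 |9b|aa|d5|8e|2c|54|ae|ae|
→ t2 |9b|aa|aa|8e|d5|54|8e|e9|

RES = [ 0x9b  0xaa  0xaa  0x8e  0xd5  0x54  0x8e  0xe9 ]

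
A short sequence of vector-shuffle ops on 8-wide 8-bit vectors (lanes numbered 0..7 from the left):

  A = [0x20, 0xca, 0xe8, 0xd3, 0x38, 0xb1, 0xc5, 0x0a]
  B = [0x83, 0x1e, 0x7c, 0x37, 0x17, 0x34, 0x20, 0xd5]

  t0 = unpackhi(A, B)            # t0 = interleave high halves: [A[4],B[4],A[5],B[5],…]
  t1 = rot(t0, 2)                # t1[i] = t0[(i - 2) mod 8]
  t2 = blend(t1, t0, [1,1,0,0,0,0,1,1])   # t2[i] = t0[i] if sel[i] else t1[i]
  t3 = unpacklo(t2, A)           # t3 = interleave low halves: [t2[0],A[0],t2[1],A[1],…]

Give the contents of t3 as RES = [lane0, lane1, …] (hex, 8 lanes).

RES = [0x38, 0x20, 0x17, 0xca, 0x38, 0xe8, 0x17, 0xd3]

→ t0 |38|17|b1|34|c5|20|0a|d5|
→ t1 |0a|d5|38|17|b1|34|c5|20|
→ t2 |38|17|38|17|b1|34|0a|d5|
→ t3 |38|20|17|ca|38|e8|17|d3|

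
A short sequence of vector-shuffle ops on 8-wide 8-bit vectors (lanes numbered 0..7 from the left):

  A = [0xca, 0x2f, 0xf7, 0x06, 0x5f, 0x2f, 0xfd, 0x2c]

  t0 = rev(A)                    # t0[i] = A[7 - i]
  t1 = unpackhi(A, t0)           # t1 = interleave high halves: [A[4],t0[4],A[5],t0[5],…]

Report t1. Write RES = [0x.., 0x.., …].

RES = [0x5f, 0x06, 0x2f, 0xf7, 0xfd, 0x2f, 0x2c, 0xca]

  t0: 2c fd 2f 5f 06 f7 2f ca
  t1: 5f 06 2f f7 fd 2f 2c ca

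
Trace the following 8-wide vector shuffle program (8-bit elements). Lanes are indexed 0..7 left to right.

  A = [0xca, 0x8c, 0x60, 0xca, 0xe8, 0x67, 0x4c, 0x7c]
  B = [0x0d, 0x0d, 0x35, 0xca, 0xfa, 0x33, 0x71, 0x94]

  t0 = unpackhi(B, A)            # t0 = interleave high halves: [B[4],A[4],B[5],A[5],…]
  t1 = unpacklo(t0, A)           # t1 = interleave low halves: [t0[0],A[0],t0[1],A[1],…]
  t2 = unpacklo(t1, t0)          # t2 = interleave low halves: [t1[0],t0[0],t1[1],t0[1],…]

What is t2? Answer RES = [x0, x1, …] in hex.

RES = [ 0xfa  0xfa  0xca  0xe8  0xe8  0x33  0x8c  0x67 ]

t0 = [0xfa, 0xe8, 0x33, 0x67, 0x71, 0x4c, 0x94, 0x7c]
t1 = [0xfa, 0xca, 0xe8, 0x8c, 0x33, 0x60, 0x67, 0xca]
t2 = [0xfa, 0xfa, 0xca, 0xe8, 0xe8, 0x33, 0x8c, 0x67]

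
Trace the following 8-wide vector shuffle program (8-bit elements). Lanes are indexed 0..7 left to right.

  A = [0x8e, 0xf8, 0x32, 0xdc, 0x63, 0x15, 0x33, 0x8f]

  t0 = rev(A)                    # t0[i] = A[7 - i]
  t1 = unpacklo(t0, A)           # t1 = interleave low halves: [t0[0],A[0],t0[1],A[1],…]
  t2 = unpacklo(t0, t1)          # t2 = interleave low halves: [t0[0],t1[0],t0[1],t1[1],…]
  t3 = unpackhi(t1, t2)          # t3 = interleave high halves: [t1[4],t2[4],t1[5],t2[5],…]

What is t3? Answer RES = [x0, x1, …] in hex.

RES = [ 0x15  0x15  0x32  0x33  0x63  0x63  0xdc  0xf8 ]

→ t0 |8f|33|15|63|dc|32|f8|8e|
→ t1 |8f|8e|33|f8|15|32|63|dc|
→ t2 |8f|8f|33|8e|15|33|63|f8|
→ t3 |15|15|32|33|63|63|dc|f8|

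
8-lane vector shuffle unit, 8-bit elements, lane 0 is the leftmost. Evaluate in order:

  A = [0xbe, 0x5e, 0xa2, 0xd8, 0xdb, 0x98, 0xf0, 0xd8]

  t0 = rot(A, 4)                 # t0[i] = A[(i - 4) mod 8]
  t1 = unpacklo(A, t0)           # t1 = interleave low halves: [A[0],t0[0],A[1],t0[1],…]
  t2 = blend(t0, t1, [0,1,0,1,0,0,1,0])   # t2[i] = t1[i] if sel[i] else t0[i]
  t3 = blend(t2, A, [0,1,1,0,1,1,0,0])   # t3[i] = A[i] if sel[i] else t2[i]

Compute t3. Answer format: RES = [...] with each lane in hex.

RES = [0xdb, 0x5e, 0xa2, 0x98, 0xdb, 0x98, 0xd8, 0xd8]

  t0: db 98 f0 d8 be 5e a2 d8
  t1: be db 5e 98 a2 f0 d8 d8
  t2: db db f0 98 be 5e d8 d8
  t3: db 5e a2 98 db 98 d8 d8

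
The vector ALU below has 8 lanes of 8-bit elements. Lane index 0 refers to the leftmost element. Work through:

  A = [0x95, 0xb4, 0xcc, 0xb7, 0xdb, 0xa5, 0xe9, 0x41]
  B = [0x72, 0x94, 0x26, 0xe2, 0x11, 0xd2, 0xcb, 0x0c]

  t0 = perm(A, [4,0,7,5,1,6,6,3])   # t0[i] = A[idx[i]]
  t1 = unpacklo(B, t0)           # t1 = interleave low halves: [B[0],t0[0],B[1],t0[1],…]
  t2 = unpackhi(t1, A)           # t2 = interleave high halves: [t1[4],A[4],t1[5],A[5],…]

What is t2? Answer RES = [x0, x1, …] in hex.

→ t0 |db|95|41|a5|b4|e9|e9|b7|
→ t1 |72|db|94|95|26|41|e2|a5|
→ t2 |26|db|41|a5|e2|e9|a5|41|

RES = [0x26, 0xdb, 0x41, 0xa5, 0xe2, 0xe9, 0xa5, 0x41]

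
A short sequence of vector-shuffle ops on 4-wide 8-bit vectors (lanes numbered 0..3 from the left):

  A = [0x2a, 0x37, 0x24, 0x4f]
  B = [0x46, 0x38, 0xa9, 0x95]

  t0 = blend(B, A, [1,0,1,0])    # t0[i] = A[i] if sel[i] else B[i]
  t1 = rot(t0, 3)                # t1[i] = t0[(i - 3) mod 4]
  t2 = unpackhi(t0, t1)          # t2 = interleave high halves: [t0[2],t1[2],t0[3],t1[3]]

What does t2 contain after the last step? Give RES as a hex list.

RES = [ 0x24  0x95  0x95  0x2a ]

t0 = [0x2a, 0x38, 0x24, 0x95]
t1 = [0x38, 0x24, 0x95, 0x2a]
t2 = [0x24, 0x95, 0x95, 0x2a]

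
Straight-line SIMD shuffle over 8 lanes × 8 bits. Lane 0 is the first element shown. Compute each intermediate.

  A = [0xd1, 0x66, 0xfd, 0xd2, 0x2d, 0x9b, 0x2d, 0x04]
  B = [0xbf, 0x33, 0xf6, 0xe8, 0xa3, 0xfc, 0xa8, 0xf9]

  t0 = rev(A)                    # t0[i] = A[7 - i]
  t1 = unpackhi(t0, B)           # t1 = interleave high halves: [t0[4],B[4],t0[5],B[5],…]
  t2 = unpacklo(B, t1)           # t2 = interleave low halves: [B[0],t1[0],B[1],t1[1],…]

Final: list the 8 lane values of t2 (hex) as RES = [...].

RES = [0xbf, 0xd2, 0x33, 0xa3, 0xf6, 0xfd, 0xe8, 0xfc]

→ t0 |04|2d|9b|2d|d2|fd|66|d1|
→ t1 |d2|a3|fd|fc|66|a8|d1|f9|
→ t2 |bf|d2|33|a3|f6|fd|e8|fc|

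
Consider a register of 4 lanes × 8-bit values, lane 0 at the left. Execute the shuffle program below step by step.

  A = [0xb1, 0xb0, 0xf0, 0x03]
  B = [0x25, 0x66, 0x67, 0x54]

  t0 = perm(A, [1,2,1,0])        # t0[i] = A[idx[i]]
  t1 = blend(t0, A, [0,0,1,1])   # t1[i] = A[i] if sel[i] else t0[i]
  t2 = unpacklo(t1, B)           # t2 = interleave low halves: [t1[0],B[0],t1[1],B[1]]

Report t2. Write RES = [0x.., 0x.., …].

t0 = [0xb0, 0xf0, 0xb0, 0xb1]
t1 = [0xb0, 0xf0, 0xf0, 0x03]
t2 = [0xb0, 0x25, 0xf0, 0x66]

RES = [0xb0, 0x25, 0xf0, 0x66]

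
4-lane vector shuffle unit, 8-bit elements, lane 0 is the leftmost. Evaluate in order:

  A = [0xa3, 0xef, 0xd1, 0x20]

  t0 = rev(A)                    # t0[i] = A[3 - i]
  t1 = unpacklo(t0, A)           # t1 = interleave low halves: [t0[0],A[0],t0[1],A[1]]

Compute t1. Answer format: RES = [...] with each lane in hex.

RES = [ 0x20  0xa3  0xd1  0xef ]

→ t0 |20|d1|ef|a3|
→ t1 |20|a3|d1|ef|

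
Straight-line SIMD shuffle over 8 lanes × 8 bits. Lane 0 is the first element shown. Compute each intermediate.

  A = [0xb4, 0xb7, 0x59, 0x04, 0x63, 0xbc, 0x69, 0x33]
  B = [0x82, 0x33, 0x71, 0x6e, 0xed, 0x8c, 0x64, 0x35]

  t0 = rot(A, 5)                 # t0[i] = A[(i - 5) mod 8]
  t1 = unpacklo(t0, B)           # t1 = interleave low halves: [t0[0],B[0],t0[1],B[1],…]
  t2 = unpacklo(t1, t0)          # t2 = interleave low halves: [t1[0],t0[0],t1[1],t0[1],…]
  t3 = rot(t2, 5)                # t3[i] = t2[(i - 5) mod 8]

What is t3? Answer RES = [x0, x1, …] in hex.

  t0: 04 63 bc 69 33 b4 b7 59
  t1: 04 82 63 33 bc 71 69 6e
  t2: 04 04 82 63 63 bc 33 69
  t3: 63 63 bc 33 69 04 04 82

RES = [0x63, 0x63, 0xbc, 0x33, 0x69, 0x04, 0x04, 0x82]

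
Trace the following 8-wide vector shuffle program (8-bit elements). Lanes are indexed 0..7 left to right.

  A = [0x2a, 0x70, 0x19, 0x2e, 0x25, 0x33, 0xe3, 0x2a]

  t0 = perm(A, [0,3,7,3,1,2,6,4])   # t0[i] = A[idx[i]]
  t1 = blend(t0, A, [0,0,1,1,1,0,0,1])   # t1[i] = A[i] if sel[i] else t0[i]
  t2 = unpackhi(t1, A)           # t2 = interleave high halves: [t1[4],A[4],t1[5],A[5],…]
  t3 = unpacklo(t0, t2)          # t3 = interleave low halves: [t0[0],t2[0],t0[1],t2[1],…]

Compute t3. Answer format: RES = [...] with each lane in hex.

RES = [0x2a, 0x25, 0x2e, 0x25, 0x2a, 0x19, 0x2e, 0x33]

  t0: 2a 2e 2a 2e 70 19 e3 25
  t1: 2a 2e 19 2e 25 19 e3 2a
  t2: 25 25 19 33 e3 e3 2a 2a
  t3: 2a 25 2e 25 2a 19 2e 33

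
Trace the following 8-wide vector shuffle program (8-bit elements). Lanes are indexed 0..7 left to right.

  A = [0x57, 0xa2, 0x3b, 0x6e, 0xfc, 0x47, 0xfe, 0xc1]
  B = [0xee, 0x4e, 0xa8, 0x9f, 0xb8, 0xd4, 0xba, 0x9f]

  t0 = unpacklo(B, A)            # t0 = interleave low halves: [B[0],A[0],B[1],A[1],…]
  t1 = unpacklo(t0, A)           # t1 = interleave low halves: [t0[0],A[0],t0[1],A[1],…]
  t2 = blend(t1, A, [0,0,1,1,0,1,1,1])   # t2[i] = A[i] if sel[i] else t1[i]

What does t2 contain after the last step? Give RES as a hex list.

RES = [0xee, 0x57, 0x3b, 0x6e, 0x4e, 0x47, 0xfe, 0xc1]

→ t0 |ee|57|4e|a2|a8|3b|9f|6e|
→ t1 |ee|57|57|a2|4e|3b|a2|6e|
→ t2 |ee|57|3b|6e|4e|47|fe|c1|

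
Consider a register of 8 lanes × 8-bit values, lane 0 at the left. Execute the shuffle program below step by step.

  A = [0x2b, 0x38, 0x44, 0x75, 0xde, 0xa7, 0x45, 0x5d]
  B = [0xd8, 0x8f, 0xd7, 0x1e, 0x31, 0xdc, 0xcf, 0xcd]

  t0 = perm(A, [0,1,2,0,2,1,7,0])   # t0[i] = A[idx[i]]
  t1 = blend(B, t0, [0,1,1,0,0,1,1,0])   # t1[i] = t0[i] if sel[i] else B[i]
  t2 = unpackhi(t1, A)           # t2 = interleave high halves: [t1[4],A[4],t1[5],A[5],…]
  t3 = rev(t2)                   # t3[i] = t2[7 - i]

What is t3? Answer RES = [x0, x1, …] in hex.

→ t0 |2b|38|44|2b|44|38|5d|2b|
→ t1 |d8|38|44|1e|31|38|5d|cd|
→ t2 |31|de|38|a7|5d|45|cd|5d|
→ t3 |5d|cd|45|5d|a7|38|de|31|

RES = [ 0x5d  0xcd  0x45  0x5d  0xa7  0x38  0xde  0x31 ]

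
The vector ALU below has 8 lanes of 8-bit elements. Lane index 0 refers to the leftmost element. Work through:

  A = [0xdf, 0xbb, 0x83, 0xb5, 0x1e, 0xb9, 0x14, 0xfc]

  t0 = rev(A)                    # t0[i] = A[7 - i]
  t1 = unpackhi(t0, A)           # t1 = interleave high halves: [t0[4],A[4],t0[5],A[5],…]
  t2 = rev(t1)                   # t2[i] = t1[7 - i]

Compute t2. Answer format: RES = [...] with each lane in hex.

RES = [0xfc, 0xdf, 0x14, 0xbb, 0xb9, 0x83, 0x1e, 0xb5]

→ t0 |fc|14|b9|1e|b5|83|bb|df|
→ t1 |b5|1e|83|b9|bb|14|df|fc|
→ t2 |fc|df|14|bb|b9|83|1e|b5|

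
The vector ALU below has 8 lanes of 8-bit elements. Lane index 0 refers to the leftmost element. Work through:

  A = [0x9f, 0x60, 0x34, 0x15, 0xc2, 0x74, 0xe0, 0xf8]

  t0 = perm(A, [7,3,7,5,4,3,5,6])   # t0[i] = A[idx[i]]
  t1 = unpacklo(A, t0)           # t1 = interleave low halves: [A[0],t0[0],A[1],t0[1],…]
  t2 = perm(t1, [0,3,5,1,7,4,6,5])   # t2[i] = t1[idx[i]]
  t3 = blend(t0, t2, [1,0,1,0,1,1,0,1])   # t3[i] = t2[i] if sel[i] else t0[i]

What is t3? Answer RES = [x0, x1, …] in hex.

t0 = [0xf8, 0x15, 0xf8, 0x74, 0xc2, 0x15, 0x74, 0xe0]
t1 = [0x9f, 0xf8, 0x60, 0x15, 0x34, 0xf8, 0x15, 0x74]
t2 = [0x9f, 0x15, 0xf8, 0xf8, 0x74, 0x34, 0x15, 0xf8]
t3 = [0x9f, 0x15, 0xf8, 0x74, 0x74, 0x34, 0x74, 0xf8]

RES = [0x9f, 0x15, 0xf8, 0x74, 0x74, 0x34, 0x74, 0xf8]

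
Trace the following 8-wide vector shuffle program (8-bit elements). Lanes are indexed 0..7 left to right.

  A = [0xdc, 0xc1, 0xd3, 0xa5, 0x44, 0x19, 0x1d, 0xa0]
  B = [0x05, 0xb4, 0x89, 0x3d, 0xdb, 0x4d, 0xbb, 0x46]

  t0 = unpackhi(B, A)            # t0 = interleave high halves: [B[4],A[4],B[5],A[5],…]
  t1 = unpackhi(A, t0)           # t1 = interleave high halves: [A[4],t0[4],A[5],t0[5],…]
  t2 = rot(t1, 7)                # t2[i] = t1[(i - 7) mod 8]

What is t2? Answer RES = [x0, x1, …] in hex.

RES = [ 0xbb  0x19  0x1d  0x1d  0x46  0xa0  0xa0  0x44 ]

  t0: db 44 4d 19 bb 1d 46 a0
  t1: 44 bb 19 1d 1d 46 a0 a0
  t2: bb 19 1d 1d 46 a0 a0 44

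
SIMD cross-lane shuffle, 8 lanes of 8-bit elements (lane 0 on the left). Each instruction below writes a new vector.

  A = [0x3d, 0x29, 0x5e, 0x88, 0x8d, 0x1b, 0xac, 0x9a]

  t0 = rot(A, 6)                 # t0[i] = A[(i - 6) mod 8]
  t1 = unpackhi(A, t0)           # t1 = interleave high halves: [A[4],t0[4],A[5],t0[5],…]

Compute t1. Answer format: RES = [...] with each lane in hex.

RES = [0x8d, 0xac, 0x1b, 0x9a, 0xac, 0x3d, 0x9a, 0x29]

→ t0 |5e|88|8d|1b|ac|9a|3d|29|
→ t1 |8d|ac|1b|9a|ac|3d|9a|29|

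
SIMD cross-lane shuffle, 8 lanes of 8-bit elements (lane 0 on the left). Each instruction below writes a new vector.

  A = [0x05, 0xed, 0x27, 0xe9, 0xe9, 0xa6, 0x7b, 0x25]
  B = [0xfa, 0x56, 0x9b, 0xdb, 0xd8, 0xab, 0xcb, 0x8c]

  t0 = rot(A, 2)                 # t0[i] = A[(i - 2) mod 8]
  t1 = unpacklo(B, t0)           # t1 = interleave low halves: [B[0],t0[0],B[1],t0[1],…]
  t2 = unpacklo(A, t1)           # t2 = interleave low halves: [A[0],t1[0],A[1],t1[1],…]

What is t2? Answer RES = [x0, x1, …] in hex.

  t0: 7b 25 05 ed 27 e9 e9 a6
  t1: fa 7b 56 25 9b 05 db ed
  t2: 05 fa ed 7b 27 56 e9 25

RES = [0x05, 0xfa, 0xed, 0x7b, 0x27, 0x56, 0xe9, 0x25]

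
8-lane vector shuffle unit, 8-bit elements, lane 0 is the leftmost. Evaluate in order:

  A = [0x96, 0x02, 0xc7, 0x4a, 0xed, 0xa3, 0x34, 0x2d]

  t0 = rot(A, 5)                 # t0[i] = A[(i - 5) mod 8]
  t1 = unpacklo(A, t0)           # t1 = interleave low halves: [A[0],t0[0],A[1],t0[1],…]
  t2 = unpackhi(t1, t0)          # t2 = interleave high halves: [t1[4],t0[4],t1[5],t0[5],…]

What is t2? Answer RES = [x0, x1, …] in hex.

RES = [ 0xc7  0x2d  0xa3  0x96  0x4a  0x02  0x34  0xc7 ]

→ t0 |4a|ed|a3|34|2d|96|02|c7|
→ t1 |96|4a|02|ed|c7|a3|4a|34|
→ t2 |c7|2d|a3|96|4a|02|34|c7|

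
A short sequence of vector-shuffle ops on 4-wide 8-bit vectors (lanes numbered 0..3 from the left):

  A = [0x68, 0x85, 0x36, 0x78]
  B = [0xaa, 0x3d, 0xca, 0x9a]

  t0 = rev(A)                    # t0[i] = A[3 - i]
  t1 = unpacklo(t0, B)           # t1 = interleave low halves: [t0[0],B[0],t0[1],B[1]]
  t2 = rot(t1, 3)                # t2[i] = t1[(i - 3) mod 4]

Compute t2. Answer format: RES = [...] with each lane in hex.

→ t0 |78|36|85|68|
→ t1 |78|aa|36|3d|
→ t2 |aa|36|3d|78|

RES = [0xaa, 0x36, 0x3d, 0x78]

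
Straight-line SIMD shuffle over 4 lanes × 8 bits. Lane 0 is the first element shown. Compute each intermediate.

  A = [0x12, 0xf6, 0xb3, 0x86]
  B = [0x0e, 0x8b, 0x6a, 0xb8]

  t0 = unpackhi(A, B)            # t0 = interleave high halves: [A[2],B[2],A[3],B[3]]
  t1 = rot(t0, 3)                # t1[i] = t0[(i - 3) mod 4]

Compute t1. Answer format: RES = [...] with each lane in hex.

RES = [ 0x6a  0x86  0xb8  0xb3 ]

t0 = [0xb3, 0x6a, 0x86, 0xb8]
t1 = [0x6a, 0x86, 0xb8, 0xb3]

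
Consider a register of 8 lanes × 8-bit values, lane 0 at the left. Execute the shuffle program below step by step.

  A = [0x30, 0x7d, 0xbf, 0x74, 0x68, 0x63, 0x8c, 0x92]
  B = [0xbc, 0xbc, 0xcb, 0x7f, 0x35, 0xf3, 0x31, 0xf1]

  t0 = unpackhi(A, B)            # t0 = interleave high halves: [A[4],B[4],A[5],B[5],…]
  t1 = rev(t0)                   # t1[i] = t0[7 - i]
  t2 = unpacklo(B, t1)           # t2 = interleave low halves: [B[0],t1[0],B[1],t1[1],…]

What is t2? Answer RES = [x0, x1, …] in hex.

  t0: 68 35 63 f3 8c 31 92 f1
  t1: f1 92 31 8c f3 63 35 68
  t2: bc f1 bc 92 cb 31 7f 8c

RES = [0xbc, 0xf1, 0xbc, 0x92, 0xcb, 0x31, 0x7f, 0x8c]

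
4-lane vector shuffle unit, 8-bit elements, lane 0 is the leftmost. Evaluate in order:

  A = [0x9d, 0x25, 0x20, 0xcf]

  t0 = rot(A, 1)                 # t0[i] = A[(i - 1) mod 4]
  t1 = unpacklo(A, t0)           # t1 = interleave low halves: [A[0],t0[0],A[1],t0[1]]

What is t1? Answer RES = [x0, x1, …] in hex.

t0 = [0xcf, 0x9d, 0x25, 0x20]
t1 = [0x9d, 0xcf, 0x25, 0x9d]

RES = [ 0x9d  0xcf  0x25  0x9d ]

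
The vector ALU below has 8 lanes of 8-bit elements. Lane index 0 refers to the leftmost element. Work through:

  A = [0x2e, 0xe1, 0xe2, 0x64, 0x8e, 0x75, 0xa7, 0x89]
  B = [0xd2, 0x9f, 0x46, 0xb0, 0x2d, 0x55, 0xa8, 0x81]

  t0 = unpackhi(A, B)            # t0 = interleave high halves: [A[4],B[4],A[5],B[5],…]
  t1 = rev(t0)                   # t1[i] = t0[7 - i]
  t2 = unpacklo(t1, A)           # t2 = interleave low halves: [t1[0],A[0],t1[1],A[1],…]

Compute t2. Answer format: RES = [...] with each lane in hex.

t0 = [0x8e, 0x2d, 0x75, 0x55, 0xa7, 0xa8, 0x89, 0x81]
t1 = [0x81, 0x89, 0xa8, 0xa7, 0x55, 0x75, 0x2d, 0x8e]
t2 = [0x81, 0x2e, 0x89, 0xe1, 0xa8, 0xe2, 0xa7, 0x64]

RES = [0x81, 0x2e, 0x89, 0xe1, 0xa8, 0xe2, 0xa7, 0x64]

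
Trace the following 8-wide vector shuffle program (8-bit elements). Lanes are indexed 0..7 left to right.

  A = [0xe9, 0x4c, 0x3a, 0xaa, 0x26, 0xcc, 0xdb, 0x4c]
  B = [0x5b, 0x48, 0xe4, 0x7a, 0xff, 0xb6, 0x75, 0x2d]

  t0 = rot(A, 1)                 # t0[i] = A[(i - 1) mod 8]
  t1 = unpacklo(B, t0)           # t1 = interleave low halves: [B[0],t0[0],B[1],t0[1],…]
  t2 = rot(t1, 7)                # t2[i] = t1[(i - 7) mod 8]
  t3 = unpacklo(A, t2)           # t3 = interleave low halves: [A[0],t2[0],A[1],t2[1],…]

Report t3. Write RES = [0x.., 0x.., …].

  t0: 4c e9 4c 3a aa 26 cc db
  t1: 5b 4c 48 e9 e4 4c 7a 3a
  t2: 4c 48 e9 e4 4c 7a 3a 5b
  t3: e9 4c 4c 48 3a e9 aa e4

RES = [0xe9, 0x4c, 0x4c, 0x48, 0x3a, 0xe9, 0xaa, 0xe4]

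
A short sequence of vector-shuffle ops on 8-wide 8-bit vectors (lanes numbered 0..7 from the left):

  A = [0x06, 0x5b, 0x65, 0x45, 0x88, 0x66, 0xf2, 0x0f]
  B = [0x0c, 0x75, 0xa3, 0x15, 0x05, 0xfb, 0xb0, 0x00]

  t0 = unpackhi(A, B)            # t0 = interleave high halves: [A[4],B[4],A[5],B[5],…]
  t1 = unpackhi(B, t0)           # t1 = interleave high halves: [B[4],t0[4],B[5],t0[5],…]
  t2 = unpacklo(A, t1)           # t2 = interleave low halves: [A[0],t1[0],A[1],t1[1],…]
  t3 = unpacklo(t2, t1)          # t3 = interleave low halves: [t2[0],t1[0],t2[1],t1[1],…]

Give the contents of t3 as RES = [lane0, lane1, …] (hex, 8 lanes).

RES = [0x06, 0x05, 0x05, 0xf2, 0x5b, 0xfb, 0xf2, 0xb0]

→ t0 |88|05|66|fb|f2|b0|0f|00|
→ t1 |05|f2|fb|b0|b0|0f|00|00|
→ t2 |06|05|5b|f2|65|fb|45|b0|
→ t3 |06|05|05|f2|5b|fb|f2|b0|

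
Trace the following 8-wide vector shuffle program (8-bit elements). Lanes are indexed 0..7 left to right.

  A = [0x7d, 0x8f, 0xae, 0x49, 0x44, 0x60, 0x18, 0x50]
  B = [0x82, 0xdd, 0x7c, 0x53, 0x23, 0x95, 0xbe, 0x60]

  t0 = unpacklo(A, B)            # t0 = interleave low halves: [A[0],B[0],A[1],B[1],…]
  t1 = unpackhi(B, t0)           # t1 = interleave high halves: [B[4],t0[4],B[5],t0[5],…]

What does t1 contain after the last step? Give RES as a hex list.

RES = [0x23, 0xae, 0x95, 0x7c, 0xbe, 0x49, 0x60, 0x53]

t0 = [0x7d, 0x82, 0x8f, 0xdd, 0xae, 0x7c, 0x49, 0x53]
t1 = [0x23, 0xae, 0x95, 0x7c, 0xbe, 0x49, 0x60, 0x53]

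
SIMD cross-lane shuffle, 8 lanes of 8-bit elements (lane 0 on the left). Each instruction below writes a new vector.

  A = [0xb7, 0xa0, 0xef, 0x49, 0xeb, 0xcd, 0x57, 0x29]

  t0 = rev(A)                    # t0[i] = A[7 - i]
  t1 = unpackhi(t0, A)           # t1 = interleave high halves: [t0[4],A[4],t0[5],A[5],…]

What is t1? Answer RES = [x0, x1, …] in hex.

  t0: 29 57 cd eb 49 ef a0 b7
  t1: 49 eb ef cd a0 57 b7 29

RES = [0x49, 0xeb, 0xef, 0xcd, 0xa0, 0x57, 0xb7, 0x29]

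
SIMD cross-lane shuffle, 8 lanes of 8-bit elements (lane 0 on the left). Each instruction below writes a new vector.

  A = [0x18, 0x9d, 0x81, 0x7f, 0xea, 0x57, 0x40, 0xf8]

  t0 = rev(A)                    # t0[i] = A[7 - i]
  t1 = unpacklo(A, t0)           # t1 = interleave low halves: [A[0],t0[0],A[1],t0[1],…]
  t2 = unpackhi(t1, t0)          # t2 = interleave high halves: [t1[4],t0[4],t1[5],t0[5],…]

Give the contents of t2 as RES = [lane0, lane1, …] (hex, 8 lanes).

  t0: f8 40 57 ea 7f 81 9d 18
  t1: 18 f8 9d 40 81 57 7f ea
  t2: 81 7f 57 81 7f 9d ea 18

RES = [ 0x81  0x7f  0x57  0x81  0x7f  0x9d  0xea  0x18 ]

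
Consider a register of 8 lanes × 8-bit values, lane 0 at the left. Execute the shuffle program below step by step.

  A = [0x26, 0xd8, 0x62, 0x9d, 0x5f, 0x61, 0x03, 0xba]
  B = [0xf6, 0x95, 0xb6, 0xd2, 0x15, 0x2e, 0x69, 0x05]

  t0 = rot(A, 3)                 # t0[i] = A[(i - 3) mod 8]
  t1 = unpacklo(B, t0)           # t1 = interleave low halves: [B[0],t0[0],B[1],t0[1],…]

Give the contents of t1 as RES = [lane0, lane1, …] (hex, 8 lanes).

RES = [ 0xf6  0x61  0x95  0x03  0xb6  0xba  0xd2  0x26 ]

t0 = [0x61, 0x03, 0xba, 0x26, 0xd8, 0x62, 0x9d, 0x5f]
t1 = [0xf6, 0x61, 0x95, 0x03, 0xb6, 0xba, 0xd2, 0x26]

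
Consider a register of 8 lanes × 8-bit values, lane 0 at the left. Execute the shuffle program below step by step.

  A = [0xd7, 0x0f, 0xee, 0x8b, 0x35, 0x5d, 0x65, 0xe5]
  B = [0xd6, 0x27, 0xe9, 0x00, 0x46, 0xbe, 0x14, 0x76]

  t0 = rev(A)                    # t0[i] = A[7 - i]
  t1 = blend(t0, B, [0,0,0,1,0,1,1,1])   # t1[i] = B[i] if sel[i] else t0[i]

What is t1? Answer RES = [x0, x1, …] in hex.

→ t0 |e5|65|5d|35|8b|ee|0f|d7|
→ t1 |e5|65|5d|00|8b|be|14|76|

RES = [0xe5, 0x65, 0x5d, 0x00, 0x8b, 0xbe, 0x14, 0x76]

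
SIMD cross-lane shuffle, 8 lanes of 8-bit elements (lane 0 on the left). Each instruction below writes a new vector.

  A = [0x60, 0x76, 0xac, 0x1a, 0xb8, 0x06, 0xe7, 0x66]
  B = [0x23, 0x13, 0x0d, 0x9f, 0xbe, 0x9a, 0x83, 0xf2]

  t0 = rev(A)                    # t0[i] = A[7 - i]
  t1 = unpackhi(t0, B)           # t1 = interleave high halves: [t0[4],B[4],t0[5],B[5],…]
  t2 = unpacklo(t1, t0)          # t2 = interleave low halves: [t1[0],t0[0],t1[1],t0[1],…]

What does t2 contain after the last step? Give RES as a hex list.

  t0: 66 e7 06 b8 1a ac 76 60
  t1: 1a be ac 9a 76 83 60 f2
  t2: 1a 66 be e7 ac 06 9a b8

RES = [0x1a, 0x66, 0xbe, 0xe7, 0xac, 0x06, 0x9a, 0xb8]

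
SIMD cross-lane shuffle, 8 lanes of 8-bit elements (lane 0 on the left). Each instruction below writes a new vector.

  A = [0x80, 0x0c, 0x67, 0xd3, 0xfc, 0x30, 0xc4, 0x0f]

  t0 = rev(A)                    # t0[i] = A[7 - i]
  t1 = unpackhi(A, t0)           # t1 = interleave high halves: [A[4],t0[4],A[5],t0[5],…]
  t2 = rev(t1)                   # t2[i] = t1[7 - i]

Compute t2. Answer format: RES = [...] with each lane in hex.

→ t0 |0f|c4|30|fc|d3|67|0c|80|
→ t1 |fc|d3|30|67|c4|0c|0f|80|
→ t2 |80|0f|0c|c4|67|30|d3|fc|

RES = [ 0x80  0x0f  0x0c  0xc4  0x67  0x30  0xd3  0xfc ]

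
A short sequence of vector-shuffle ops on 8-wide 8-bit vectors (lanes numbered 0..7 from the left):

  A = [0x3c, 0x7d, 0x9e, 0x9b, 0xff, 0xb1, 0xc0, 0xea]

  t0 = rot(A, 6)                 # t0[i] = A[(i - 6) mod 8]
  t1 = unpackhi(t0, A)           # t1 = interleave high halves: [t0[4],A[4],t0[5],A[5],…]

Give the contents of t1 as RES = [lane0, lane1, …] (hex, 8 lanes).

  t0: 9e 9b ff b1 c0 ea 3c 7d
  t1: c0 ff ea b1 3c c0 7d ea

RES = [ 0xc0  0xff  0xea  0xb1  0x3c  0xc0  0x7d  0xea ]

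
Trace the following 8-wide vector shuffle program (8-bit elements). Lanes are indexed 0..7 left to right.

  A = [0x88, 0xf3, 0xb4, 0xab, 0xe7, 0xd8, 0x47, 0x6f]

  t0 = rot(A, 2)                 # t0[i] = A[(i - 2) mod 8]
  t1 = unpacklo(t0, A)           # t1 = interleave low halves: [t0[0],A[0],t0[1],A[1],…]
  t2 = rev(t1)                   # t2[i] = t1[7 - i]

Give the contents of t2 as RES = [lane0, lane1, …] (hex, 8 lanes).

RES = [0xab, 0xf3, 0xb4, 0x88, 0xf3, 0x6f, 0x88, 0x47]

  t0: 47 6f 88 f3 b4 ab e7 d8
  t1: 47 88 6f f3 88 b4 f3 ab
  t2: ab f3 b4 88 f3 6f 88 47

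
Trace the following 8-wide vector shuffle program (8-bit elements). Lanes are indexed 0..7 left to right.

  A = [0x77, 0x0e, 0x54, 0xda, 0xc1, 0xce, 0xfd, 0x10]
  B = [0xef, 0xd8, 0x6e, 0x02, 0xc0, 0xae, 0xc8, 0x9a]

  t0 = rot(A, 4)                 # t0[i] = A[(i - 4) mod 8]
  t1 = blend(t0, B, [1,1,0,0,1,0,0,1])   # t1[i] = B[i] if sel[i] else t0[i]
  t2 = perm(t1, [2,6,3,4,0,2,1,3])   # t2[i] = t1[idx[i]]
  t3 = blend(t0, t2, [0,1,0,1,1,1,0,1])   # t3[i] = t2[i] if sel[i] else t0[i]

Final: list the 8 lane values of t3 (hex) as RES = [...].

  t0: c1 ce fd 10 77 0e 54 da
  t1: ef d8 fd 10 c0 0e 54 9a
  t2: fd 54 10 c0 ef fd d8 10
  t3: c1 54 fd c0 ef fd 54 10

RES = [ 0xc1  0x54  0xfd  0xc0  0xef  0xfd  0x54  0x10 ]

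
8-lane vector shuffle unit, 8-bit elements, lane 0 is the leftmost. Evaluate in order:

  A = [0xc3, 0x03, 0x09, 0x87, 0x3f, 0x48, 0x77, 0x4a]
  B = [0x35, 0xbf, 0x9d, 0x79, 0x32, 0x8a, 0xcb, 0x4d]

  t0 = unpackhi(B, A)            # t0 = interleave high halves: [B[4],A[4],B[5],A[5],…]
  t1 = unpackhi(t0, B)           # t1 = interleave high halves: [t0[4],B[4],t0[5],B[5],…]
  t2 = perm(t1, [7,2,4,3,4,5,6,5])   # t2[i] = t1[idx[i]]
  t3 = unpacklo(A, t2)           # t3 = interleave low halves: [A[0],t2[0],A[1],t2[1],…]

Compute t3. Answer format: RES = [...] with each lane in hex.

→ t0 |32|3f|8a|48|cb|77|4d|4a|
→ t1 |cb|32|77|8a|4d|cb|4a|4d|
→ t2 |4d|77|4d|8a|4d|cb|4a|cb|
→ t3 |c3|4d|03|77|09|4d|87|8a|

RES = [ 0xc3  0x4d  0x03  0x77  0x09  0x4d  0x87  0x8a ]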